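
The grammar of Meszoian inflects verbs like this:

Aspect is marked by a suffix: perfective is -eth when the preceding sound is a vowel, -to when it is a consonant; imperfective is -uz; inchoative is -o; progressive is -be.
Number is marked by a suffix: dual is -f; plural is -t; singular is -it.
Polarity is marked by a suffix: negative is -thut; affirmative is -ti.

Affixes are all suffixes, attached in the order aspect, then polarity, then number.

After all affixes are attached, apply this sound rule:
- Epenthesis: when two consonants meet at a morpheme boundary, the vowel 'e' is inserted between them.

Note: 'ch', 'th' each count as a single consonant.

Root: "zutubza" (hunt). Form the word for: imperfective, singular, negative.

zutubzauzethutit

Attach aspect imperfective -uz → zutubzauz.
Attach polarity negative -thut → zutubzauzthut.
Attach number singular -it → zutubzauzthutit.
Apply epenthesis: zutubzauzthutit → zutubzauzethutit.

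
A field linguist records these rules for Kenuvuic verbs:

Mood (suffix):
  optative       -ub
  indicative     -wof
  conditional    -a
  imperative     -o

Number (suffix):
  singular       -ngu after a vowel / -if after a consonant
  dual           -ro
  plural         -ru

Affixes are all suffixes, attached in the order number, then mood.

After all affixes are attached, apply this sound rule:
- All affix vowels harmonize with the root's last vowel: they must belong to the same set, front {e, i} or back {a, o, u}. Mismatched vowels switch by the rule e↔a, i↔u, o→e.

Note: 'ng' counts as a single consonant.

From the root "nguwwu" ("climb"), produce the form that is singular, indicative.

Attach number singular -ngu (after vowel 'u') → nguwwungu.
Attach mood indicative -wof → nguwwunguwof.
Vowel harmony: no change.

nguwwunguwof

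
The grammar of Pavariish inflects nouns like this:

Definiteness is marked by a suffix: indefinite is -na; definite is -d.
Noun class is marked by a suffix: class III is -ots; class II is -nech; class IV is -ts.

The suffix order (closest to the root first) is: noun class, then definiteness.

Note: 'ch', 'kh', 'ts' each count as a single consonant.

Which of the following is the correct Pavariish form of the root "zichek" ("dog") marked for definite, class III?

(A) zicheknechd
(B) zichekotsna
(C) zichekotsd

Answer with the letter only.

Attach noun class class III -ots → zichekots.
Attach definiteness definite -d → zichekotsd.
So the correct form is zichekotsd, option (C).
(B) zichekotsna is wrong: it uses indefinite instead of definite for definiteness.
(A) zicheknechd is wrong: it uses class II instead of class III for noun class.

C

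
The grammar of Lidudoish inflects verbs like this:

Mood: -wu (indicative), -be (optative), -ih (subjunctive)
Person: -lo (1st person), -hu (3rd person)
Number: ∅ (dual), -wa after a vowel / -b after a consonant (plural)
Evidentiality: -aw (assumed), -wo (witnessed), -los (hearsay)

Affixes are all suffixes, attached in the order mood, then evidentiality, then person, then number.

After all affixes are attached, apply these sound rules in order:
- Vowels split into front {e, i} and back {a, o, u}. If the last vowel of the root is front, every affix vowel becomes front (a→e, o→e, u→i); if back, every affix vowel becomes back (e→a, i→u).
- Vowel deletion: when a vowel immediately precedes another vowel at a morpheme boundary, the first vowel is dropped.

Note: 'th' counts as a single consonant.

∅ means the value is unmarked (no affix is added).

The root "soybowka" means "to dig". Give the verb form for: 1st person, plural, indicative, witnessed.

soybowkawuwolowa

Attach mood indicative -wu → soybowkawu.
Attach evidentiality witnessed -wo → soybowkawuwo.
Attach person 1st person -lo → soybowkawuwolo.
Attach number plural -wa (after vowel 'o') → soybowkawuwolowa.
Vowel harmony: no change.
Vowel deletion: no change.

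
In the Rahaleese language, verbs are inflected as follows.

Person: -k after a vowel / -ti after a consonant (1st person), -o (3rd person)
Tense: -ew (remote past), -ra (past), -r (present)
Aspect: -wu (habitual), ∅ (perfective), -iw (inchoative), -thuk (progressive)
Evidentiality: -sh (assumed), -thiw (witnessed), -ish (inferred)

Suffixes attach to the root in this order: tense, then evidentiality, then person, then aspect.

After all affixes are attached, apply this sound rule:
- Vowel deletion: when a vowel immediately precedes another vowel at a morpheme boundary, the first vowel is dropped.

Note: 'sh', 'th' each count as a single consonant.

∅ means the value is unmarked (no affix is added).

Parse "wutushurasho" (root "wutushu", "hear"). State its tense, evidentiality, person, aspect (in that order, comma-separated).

Segment: wutushu-ra-sh-o.
tense: -ra → past.
evidentiality: -sh → assumed.
person: -o → 3rd person.
aspect: ∅ → perfective.

past, assumed, 3rd person, perfective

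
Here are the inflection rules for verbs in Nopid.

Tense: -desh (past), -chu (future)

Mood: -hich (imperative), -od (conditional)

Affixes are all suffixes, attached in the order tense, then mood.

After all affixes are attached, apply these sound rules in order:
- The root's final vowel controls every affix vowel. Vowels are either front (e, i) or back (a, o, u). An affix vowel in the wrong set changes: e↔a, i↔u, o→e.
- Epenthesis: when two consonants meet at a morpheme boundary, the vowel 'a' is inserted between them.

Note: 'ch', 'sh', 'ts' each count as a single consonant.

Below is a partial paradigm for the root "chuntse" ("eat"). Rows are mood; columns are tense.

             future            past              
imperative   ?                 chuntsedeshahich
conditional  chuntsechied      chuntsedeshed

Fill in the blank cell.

Attach tense future -chu → chuntsechu.
Attach mood imperative -hich → chuntsechuhich.
Apply vowel harmony: chuntsechuhich → chuntsechihich.
Epenthesis: no change.

chuntsechihich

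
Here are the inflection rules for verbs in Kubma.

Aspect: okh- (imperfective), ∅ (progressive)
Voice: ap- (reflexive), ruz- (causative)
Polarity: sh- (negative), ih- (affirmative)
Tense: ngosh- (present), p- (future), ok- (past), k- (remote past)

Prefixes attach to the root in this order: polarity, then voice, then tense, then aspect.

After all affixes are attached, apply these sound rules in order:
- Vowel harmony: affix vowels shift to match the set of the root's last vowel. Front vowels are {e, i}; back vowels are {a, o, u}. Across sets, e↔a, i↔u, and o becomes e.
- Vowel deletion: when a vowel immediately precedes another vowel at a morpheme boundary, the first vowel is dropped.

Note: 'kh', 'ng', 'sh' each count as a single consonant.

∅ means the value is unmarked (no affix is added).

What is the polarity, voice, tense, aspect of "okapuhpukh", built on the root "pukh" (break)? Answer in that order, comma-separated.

affirmative, reflexive, past, progressive

Segment: ok-ap-ih-pukh.
polarity: ih- → affirmative.
voice: ap- → reflexive.
tense: ok- → past.
aspect: ∅ → progressive.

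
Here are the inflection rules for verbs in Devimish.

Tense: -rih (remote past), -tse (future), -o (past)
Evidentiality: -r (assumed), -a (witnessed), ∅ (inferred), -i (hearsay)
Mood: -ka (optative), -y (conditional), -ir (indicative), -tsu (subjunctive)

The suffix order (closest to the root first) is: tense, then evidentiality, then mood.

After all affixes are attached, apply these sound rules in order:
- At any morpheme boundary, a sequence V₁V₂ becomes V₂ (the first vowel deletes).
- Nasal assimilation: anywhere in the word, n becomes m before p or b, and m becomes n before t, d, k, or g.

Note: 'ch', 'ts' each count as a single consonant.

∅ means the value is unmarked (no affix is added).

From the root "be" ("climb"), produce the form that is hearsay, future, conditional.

Attach tense future -tse → betse.
Attach evidentiality hearsay -i → betsei.
Attach mood conditional -y → betseiy.
Apply vowel deletion: betseiy → betsiy.
Nasal assimilation: no change.

betsiy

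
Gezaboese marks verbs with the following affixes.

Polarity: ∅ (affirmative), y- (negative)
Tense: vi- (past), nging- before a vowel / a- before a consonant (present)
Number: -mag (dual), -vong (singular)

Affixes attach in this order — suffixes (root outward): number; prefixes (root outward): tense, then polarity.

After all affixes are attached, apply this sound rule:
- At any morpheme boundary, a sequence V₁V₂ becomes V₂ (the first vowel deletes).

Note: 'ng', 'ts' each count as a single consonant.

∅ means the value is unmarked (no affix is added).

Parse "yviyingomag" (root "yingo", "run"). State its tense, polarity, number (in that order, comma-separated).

Segment: y-vi-yingo-mag.
tense: vi- → past.
polarity: y- → negative.
number: -mag → dual.

past, negative, dual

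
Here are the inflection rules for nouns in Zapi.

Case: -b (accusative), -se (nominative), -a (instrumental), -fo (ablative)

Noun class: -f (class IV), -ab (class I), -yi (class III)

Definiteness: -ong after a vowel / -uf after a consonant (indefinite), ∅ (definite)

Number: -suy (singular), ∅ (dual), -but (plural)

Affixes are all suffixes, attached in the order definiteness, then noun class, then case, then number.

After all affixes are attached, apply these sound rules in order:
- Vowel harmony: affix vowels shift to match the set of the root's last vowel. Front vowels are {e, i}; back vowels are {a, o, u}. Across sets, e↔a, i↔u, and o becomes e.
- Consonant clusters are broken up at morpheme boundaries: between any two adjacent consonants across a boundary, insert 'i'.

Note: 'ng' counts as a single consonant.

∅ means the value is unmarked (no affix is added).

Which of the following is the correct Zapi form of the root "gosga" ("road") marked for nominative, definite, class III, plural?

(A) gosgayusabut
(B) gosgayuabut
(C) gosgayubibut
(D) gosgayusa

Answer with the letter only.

A

definiteness = definite: zero marking, form stays gosga.
Attach noun class class III -yi → gosgayi.
Attach case nominative -se → gosgayise.
Attach number plural -but → gosgayisebut.
Apply vowel harmony: gosgayisebut → gosgayusabut.
Epenthesis: no change.
So the correct form is gosgayusabut, option (A).
(B) gosgayuabut is wrong: it uses instrumental instead of nominative for case.
(D) gosgayusa is wrong: it uses dual instead of plural for number.
(C) gosgayubibut is wrong: it uses accusative instead of nominative for case.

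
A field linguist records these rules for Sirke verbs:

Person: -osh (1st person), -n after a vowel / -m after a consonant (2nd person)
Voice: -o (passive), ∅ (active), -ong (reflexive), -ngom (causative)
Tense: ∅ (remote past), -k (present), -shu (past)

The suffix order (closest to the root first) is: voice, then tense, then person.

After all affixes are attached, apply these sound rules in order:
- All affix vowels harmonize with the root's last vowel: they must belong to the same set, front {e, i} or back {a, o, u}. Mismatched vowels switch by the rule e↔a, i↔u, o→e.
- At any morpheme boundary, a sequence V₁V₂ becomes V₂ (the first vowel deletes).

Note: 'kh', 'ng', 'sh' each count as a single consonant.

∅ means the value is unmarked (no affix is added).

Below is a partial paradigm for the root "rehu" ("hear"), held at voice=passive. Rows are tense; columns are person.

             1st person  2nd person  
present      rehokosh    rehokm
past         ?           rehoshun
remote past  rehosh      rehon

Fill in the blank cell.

Attach voice passive -o → rehuo.
Attach tense past -shu → rehuoshu.
Attach person 1st person -osh → rehuoshuosh.
Vowel harmony: no change.
Apply vowel deletion: rehuoshuosh → rehoshosh.

rehoshosh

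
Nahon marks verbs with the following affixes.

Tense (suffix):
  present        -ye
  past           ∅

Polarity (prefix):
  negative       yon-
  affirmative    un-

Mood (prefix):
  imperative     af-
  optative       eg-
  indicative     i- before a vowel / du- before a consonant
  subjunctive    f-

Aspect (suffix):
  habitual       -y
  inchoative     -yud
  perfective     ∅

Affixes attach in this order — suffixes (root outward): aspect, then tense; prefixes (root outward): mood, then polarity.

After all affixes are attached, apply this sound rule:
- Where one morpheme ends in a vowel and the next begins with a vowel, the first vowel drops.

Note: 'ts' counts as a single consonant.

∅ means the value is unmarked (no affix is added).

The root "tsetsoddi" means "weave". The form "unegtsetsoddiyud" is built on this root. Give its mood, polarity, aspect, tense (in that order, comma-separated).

Segment: un-eg-tsetsoddi-yud.
mood: eg- → optative.
polarity: un- → affirmative.
aspect: -yud → inchoative.
tense: ∅ → past.

optative, affirmative, inchoative, past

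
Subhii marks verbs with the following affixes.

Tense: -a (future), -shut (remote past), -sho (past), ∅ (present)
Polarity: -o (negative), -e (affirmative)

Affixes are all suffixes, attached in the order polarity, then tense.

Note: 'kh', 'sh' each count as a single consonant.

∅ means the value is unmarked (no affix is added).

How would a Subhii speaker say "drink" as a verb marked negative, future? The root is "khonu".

Attach polarity negative -o → khonuo.
Attach tense future -a → khonuoa.

khonuoa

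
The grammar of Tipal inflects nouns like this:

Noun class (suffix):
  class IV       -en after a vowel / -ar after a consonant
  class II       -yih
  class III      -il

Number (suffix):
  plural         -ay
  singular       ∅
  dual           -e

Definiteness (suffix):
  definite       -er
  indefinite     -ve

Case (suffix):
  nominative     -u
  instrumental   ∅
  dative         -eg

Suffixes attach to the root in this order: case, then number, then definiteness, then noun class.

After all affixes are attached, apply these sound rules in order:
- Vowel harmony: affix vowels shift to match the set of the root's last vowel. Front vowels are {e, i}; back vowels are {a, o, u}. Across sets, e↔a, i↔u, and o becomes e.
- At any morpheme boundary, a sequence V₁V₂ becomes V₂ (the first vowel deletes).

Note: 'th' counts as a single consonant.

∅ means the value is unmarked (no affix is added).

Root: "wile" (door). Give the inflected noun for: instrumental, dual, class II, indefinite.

case = instrumental: zero marking, form stays wile.
Attach number dual -e → wilee.
Attach definiteness indefinite -ve → wileeve.
Attach noun class class II -yih → wileeveyih.
Vowel harmony: no change.
Apply vowel deletion: wileeveyih → wileveyih.

wileveyih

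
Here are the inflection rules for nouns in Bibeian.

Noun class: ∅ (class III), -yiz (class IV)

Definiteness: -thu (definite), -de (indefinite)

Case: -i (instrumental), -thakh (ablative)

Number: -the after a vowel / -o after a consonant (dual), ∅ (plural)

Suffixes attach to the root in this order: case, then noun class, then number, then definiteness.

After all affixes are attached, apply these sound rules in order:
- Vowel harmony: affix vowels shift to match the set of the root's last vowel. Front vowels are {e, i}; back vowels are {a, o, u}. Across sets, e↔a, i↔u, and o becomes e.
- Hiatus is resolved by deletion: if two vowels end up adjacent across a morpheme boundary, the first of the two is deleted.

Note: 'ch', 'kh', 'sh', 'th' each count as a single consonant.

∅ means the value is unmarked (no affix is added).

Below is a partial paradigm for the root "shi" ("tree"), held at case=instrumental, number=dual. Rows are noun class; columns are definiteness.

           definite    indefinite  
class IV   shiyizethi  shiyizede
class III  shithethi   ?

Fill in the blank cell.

shithede

Attach case instrumental -i → shii.
noun class = class III: zero marking, form stays shii.
Attach number dual -the (after vowel 'i') → shiithe.
Attach definiteness indefinite -de → shiithede.
Vowel harmony: no change.
Apply vowel deletion: shiithede → shithede.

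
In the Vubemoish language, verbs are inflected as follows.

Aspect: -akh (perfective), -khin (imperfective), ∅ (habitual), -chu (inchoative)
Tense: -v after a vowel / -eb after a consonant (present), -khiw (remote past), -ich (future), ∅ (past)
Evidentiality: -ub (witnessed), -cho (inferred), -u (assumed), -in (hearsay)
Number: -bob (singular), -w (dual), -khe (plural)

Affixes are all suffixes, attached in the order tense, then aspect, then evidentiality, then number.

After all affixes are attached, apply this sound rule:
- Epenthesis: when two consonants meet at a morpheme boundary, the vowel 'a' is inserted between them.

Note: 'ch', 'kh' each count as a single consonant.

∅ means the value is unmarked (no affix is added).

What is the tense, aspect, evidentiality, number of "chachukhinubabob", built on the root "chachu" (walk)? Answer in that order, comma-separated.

Segment: chachu-khin-ub-bob.
tense: ∅ → past.
aspect: -khin → imperfective.
evidentiality: -ub → witnessed.
number: -bob → singular.

past, imperfective, witnessed, singular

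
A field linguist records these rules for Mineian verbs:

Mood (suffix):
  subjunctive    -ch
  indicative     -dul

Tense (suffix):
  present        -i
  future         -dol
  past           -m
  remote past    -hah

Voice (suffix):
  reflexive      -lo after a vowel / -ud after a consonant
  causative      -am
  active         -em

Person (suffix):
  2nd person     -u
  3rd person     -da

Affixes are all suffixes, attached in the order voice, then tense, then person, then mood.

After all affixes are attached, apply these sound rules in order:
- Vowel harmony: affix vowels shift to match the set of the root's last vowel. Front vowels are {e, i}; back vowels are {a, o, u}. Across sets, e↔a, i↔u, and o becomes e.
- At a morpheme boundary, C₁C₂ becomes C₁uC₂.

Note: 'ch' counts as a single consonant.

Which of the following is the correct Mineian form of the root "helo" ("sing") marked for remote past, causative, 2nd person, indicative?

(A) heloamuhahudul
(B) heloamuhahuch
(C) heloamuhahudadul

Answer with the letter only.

Attach voice causative -am → heloam.
Attach tense remote past -hah → heloamhah.
Attach person 2nd person -u → heloamhahu.
Attach mood indicative -dul → heloamhahudul.
Vowel harmony: no change.
Apply epenthesis: heloamhahudul → heloamuhahudul.
So the correct form is heloamuhahudul, option (A).
(B) heloamuhahuch is wrong: it uses subjunctive instead of indicative for mood.
(C) heloamuhahudadul is wrong: it uses 3rd person instead of 2nd person for person.

A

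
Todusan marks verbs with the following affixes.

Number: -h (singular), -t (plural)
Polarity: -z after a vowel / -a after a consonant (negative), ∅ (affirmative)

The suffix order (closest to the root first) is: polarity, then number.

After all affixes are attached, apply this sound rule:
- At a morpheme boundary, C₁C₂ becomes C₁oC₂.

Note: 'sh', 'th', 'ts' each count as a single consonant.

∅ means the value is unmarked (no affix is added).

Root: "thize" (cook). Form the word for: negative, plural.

Attach polarity negative -z (after vowel 'e') → thizez.
Attach number plural -t → thizezt.
Apply epenthesis: thizezt → thizezot.

thizezot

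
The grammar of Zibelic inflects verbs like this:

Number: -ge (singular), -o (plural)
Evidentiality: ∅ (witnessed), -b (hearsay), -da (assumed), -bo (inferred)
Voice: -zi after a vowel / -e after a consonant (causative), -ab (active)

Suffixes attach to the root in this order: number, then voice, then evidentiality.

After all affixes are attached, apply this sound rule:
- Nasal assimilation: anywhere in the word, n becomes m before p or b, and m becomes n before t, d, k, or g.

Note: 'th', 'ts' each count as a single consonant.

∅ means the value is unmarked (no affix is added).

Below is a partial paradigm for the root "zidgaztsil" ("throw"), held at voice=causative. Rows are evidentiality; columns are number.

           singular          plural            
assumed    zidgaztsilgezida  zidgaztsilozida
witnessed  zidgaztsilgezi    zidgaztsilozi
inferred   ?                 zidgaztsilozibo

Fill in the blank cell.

zidgaztsilgezibo

Attach number singular -ge → zidgaztsilge.
Attach voice causative -zi (after vowel 'e') → zidgaztsilgezi.
Attach evidentiality inferred -bo → zidgaztsilgezibo.
Nasal assimilation: no change.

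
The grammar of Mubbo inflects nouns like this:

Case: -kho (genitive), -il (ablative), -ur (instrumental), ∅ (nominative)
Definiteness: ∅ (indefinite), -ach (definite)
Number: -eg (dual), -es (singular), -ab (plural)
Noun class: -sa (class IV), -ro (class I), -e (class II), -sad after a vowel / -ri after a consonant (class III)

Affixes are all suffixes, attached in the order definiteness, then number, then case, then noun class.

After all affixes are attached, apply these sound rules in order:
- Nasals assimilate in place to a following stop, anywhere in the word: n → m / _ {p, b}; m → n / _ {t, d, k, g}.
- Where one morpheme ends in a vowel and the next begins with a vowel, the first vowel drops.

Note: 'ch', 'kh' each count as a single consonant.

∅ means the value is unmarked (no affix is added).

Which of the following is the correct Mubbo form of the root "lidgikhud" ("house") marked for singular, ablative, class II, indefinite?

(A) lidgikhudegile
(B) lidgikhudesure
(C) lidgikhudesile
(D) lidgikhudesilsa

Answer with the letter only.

definiteness = indefinite: zero marking, form stays lidgikhud.
Attach number singular -es → lidgikhudes.
Attach case ablative -il → lidgikhudesil.
Attach noun class class II -e → lidgikhudesile.
Nasal assimilation: no change.
Vowel deletion: no change.
So the correct form is lidgikhudesile, option (C).
(D) lidgikhudesilsa is wrong: it uses class IV instead of class II for noun class.
(A) lidgikhudegile is wrong: it uses dual instead of singular for number.
(B) lidgikhudesure is wrong: it uses instrumental instead of ablative for case.

C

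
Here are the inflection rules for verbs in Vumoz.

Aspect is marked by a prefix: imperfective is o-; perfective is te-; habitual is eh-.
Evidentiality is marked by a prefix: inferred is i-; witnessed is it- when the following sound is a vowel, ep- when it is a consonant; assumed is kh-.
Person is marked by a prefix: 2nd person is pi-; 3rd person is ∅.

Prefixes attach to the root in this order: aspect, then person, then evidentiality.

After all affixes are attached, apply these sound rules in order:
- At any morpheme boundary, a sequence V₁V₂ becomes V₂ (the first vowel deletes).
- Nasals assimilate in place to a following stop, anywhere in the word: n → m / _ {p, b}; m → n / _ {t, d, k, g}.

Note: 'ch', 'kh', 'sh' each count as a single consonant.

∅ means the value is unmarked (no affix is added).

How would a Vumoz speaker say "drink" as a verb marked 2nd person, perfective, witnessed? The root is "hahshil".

Attach aspect perfective te- → tehahshil.
Attach person 2nd person pi- → pitehahshil.
Attach evidentiality witnessed ep- (before consonant 'p') → eppitehahshil.
Vowel deletion: no change.
Nasal assimilation: no change.

eppitehahshil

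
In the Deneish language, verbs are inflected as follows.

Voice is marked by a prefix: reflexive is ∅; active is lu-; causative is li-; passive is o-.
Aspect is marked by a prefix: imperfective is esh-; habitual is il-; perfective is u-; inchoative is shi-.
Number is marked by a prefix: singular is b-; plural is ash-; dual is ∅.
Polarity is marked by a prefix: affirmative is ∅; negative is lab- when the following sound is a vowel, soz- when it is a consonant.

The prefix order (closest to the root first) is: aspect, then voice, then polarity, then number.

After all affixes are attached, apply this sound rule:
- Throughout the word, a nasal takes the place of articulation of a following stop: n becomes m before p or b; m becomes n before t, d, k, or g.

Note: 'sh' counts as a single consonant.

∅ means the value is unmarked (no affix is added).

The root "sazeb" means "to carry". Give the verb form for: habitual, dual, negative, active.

sozluilsazeb

Attach aspect habitual il- → ilsazeb.
Attach voice active lu- → luilsazeb.
Attach polarity negative soz- (before consonant 'l') → sozluilsazeb.
number = dual: zero marking, form stays sozluilsazeb.
Nasal assimilation: no change.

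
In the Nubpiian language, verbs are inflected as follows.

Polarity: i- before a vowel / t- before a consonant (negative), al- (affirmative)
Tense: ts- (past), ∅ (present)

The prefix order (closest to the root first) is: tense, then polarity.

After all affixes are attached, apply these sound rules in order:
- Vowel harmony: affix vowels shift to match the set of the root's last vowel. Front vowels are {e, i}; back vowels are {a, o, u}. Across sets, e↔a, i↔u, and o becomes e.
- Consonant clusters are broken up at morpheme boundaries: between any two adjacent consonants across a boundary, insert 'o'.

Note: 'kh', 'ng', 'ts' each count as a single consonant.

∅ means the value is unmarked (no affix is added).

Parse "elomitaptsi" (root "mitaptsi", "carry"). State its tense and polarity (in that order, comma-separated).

present, affirmative

Segment: al-mitaptsi.
tense: ∅ → present.
polarity: al- → affirmative.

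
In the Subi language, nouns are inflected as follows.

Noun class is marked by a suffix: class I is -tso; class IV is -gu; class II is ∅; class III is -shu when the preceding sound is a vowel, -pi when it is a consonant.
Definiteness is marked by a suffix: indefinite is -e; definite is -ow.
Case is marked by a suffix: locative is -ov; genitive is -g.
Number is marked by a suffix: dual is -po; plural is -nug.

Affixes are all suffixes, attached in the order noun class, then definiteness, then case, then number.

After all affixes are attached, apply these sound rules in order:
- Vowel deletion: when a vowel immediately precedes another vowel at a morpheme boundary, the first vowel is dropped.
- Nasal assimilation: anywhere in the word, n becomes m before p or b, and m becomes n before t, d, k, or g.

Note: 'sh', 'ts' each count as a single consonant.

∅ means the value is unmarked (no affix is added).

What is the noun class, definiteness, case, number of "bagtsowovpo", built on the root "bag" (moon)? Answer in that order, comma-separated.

class I, definite, locative, dual

Segment: bag-tso-ow-ov-po.
noun class: -tso → class I.
definiteness: -ow → definite.
case: -ov → locative.
number: -po → dual.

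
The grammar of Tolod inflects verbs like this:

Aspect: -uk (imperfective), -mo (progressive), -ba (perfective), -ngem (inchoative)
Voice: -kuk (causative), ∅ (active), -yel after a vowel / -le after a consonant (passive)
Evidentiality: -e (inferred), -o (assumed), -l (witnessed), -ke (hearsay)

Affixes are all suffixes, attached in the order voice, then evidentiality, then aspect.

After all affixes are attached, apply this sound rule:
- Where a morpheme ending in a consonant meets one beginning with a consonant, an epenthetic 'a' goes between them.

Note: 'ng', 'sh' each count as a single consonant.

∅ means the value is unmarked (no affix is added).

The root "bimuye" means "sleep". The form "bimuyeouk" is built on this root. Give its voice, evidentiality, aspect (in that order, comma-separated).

Segment: bimuye-o-uk.
voice: ∅ → active.
evidentiality: -o → assumed.
aspect: -uk → imperfective.

active, assumed, imperfective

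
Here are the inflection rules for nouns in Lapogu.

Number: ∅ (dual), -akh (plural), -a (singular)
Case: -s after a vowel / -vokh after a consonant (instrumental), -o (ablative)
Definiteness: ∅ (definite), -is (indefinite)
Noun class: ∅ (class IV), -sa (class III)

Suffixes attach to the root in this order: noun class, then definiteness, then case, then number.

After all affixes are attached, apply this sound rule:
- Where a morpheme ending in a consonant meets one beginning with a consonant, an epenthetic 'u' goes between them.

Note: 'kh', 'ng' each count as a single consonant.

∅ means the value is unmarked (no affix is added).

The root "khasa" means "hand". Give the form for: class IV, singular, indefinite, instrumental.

noun class = class IV: zero marking, form stays khasa.
Attach definiteness indefinite -is → khasais.
Attach case instrumental -vokh (after consonant 's') → khasaisvokh.
Attach number singular -a → khasaisvokha.
Apply epenthesis: khasaisvokha → khasaisuvokha.

khasaisuvokha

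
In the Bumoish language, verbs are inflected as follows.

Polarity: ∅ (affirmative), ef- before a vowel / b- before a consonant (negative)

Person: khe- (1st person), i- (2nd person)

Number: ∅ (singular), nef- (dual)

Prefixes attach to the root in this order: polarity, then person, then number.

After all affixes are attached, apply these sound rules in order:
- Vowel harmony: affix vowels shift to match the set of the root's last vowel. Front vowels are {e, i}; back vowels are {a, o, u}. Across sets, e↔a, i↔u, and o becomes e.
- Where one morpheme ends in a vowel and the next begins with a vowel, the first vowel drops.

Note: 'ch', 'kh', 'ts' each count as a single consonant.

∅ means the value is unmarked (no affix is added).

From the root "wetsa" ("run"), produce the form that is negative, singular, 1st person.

khabwetsa

Attach polarity negative b- (before consonant 'w') → bwetsa.
Attach person 1st person khe- → khebwetsa.
number = singular: zero marking, form stays khebwetsa.
Apply vowel harmony: khebwetsa → khabwetsa.
Vowel deletion: no change.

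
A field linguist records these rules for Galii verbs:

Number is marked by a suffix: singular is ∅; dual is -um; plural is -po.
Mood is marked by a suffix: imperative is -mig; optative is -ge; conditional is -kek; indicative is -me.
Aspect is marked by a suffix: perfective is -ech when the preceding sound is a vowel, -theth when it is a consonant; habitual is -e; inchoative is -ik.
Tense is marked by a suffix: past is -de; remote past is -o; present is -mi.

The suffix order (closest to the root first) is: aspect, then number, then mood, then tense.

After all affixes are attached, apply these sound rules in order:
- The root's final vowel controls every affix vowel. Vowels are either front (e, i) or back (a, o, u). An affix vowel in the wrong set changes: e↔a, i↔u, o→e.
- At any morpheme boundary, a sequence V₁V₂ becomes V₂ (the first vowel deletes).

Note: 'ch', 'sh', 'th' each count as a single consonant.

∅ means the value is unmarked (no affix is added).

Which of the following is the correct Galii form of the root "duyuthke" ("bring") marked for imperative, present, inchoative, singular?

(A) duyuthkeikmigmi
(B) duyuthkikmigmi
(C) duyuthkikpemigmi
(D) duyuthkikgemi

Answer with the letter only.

B

Attach aspect inchoative -ik → duyuthkeik.
number = singular: zero marking, form stays duyuthkeik.
Attach mood imperative -mig → duyuthkeikmig.
Attach tense present -mi → duyuthkeikmigmi.
Vowel harmony: no change.
Apply vowel deletion: duyuthkeikmigmi → duyuthkikmigmi.
So the correct form is duyuthkikmigmi, option (B).
(A) duyuthkeikmigmi is wrong: it fails to apply the sound rule(s).
(D) duyuthkikgemi is wrong: it uses optative instead of imperative for mood.
(C) duyuthkikpemigmi is wrong: it uses plural instead of singular for number.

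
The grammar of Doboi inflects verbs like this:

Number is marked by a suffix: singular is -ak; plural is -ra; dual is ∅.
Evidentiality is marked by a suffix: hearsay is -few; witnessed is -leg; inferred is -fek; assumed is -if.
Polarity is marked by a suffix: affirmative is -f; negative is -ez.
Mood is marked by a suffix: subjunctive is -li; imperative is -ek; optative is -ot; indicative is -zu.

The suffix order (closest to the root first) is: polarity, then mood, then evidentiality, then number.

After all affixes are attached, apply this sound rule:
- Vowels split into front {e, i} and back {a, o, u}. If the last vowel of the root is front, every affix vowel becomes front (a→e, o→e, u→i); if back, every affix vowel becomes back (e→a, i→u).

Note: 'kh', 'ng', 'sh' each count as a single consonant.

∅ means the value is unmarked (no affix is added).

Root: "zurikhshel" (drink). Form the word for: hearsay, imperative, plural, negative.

Attach polarity negative -ez → zurikhshelez.
Attach mood imperative -ek → zurikhshelezek.
Attach evidentiality hearsay -few → zurikhshelezekfew.
Attach number plural -ra → zurikhshelezekfewra.
Apply vowel harmony: zurikhshelezekfewra → zurikhshelezekfewre.

zurikhshelezekfewre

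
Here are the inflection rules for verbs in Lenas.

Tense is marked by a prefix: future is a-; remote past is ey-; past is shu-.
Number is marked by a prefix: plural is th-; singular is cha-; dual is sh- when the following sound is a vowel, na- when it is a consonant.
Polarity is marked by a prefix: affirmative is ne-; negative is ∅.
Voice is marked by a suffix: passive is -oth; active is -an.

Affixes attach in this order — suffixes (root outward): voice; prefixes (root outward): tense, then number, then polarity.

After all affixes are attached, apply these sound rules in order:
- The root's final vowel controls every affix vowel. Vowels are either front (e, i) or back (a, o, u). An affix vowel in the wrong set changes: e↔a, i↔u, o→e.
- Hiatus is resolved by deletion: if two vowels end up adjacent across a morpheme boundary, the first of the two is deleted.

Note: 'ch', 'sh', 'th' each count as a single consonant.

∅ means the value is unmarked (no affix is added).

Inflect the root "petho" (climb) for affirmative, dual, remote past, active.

nashaypethan

Attach tense remote past ey- → eypetho.
Attach voice active -an → eypethoan.
Attach number dual sh- (before vowel 'e') → sheypethoan.
Attach polarity affirmative ne- → nesheypethoan.
Apply vowel harmony: nesheypethoan → nashaypethoan.
Apply vowel deletion: nashaypethoan → nashaypethan.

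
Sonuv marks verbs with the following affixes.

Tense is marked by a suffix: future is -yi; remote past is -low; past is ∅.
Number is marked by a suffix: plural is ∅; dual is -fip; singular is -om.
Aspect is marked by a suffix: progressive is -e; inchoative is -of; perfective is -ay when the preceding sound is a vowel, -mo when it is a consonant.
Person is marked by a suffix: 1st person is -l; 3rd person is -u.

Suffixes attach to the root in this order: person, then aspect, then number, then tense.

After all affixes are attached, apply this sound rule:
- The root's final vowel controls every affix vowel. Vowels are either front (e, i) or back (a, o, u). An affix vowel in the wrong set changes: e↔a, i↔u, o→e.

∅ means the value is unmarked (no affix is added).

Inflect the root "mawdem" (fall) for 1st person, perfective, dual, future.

mawdemlmefipyi

Attach person 1st person -l → mawdeml.
Attach aspect perfective -mo (after consonant 'l') → mawdemlmo.
Attach number dual -fip → mawdemlmofip.
Attach tense future -yi → mawdemlmofipyi.
Apply vowel harmony: mawdemlmofipyi → mawdemlmefipyi.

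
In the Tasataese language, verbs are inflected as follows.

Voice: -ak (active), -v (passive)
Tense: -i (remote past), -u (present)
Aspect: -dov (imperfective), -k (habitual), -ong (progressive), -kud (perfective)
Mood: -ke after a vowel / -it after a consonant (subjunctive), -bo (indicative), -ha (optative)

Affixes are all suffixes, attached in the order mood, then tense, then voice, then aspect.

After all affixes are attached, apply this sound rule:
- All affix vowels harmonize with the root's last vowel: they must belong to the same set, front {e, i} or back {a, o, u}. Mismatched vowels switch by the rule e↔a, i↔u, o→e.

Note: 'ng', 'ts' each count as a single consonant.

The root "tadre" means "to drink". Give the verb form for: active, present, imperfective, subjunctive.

Attach mood subjunctive -ke (after vowel 'e') → tadreke.
Attach tense present -u → tadrekeu.
Attach voice active -ak → tadrekeuak.
Attach aspect imperfective -dov → tadrekeuakdov.
Apply vowel harmony: tadrekeuakdov → tadrekeiekdev.

tadrekeiekdev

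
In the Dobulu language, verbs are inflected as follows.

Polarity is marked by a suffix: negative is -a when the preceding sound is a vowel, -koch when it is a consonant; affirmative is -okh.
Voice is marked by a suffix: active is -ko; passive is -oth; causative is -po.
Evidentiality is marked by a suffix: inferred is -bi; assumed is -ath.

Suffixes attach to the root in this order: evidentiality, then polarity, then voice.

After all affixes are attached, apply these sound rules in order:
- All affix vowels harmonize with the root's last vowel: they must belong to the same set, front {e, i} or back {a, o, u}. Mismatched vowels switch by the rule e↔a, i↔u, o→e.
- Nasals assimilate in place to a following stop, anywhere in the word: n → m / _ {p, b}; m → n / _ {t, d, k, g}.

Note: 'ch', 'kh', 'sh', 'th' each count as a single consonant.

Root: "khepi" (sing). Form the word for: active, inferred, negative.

Attach evidentiality inferred -bi → khepibi.
Attach polarity negative -a (after vowel 'i') → khepibia.
Attach voice active -ko → khepibiako.
Apply vowel harmony: khepibiako → khepibieke.
Nasal assimilation: no change.

khepibieke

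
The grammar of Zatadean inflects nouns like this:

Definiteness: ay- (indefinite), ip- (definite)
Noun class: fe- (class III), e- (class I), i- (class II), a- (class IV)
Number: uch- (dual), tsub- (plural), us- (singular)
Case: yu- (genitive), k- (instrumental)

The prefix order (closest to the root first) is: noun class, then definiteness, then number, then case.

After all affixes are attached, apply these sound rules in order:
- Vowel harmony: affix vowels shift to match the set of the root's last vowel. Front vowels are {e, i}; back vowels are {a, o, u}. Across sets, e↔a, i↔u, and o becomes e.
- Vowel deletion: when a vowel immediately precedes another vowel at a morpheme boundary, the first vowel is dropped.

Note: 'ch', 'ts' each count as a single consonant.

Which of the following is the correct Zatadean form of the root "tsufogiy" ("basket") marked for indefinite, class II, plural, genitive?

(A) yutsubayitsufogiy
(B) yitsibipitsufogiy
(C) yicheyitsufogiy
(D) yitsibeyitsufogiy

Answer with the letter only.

D

Attach noun class class II i- → itsufogiy.
Attach definiteness indefinite ay- → ayitsufogiy.
Attach number plural tsub- → tsubayitsufogiy.
Attach case genitive yu- → yutsubayitsufogiy.
Apply vowel harmony: yutsubayitsufogiy → yitsibeyitsufogiy.
Vowel deletion: no change.
So the correct form is yitsibeyitsufogiy, option (D).
(C) yicheyitsufogiy is wrong: it uses dual instead of plural for number.
(A) yutsubayitsufogiy is wrong: it fails to apply the sound rule(s).
(B) yitsibipitsufogiy is wrong: it uses definite instead of indefinite for definiteness.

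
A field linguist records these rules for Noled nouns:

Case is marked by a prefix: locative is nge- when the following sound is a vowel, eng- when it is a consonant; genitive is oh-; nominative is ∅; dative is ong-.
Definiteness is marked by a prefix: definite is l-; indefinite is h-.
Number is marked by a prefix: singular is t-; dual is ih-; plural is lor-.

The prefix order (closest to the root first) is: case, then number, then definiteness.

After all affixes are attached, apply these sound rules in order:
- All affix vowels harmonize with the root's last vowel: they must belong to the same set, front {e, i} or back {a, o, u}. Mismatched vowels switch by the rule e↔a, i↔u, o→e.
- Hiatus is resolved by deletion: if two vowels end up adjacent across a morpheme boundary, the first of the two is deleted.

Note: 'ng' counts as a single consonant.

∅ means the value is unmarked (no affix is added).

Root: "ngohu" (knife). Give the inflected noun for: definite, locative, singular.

Attach case locative eng- (before consonant 'ng') → engngohu.
Attach number singular t- → tengngohu.
Attach definiteness definite l- → ltengngohu.
Apply vowel harmony: ltengngohu → ltangngohu.
Vowel deletion: no change.

ltangngohu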